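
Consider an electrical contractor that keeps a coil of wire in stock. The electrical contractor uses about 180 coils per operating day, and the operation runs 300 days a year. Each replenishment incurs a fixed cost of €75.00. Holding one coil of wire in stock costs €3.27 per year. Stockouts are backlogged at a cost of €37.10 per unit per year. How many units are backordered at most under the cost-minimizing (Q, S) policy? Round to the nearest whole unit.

S* ≈ 133 coils

Annual demand D = 180 × 300 = 54,000.
With planned backorders, Q* = √(2DS/H) · √((H+B)/B).
√(2DS/H) = √(2 × 54,000 × 75 / 3.27) = 1573.869.
√((H+B)/B) = √((3.27+37.1)/37.1) = 1.0431.
Q* ≈ 1641.765.
S* = Q* · H/(H+B) = 1641.765 × 3.27/40.37 ≈ 132.984.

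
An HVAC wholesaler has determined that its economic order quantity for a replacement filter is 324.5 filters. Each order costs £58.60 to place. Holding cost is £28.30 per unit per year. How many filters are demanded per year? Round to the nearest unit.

D ≈ 25,427 filters per year

Squaring Q* = √(2DS/H) gives Q*² = 2DS/H.
From Q* = √(2DS/H): D = Q*²H / (2S) = 324.5² × 28.3 / (2 × 58.6) = 25426.596.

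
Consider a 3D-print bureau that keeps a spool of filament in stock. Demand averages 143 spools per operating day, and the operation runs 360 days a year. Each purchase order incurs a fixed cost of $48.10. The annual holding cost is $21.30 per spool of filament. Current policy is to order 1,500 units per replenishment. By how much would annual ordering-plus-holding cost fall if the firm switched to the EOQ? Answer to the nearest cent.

Annual demand D = 143 × 360 = 51,480.
EOQ = √(2DS/H) = √(2 × 51,480 × 48.1 / 21.3) ≈ 482.19.
Cost at Q* = (D/Q*)S + (Q*/2)H = √(2DSH) ≈ $10,270.62.
Cost at Q = 1,500: (51,480/1,500)×48.1 + (1,500/2)×21.3 = $1,650.79 + $15,975.00 = $17,625.79.
Excess = $17,625.79 − $10,270.62 = $7,355.17.

Extra cost ≈ $7,355.17 per year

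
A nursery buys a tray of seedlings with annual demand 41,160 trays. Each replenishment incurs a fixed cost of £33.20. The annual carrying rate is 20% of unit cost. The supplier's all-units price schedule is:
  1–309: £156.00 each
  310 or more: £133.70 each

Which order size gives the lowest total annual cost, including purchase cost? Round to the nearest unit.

Q* ≈ 320 trays

Holding cost per unit per year at price C is H = 0.20·C.
Candidates are each tier's EOQ (if it falls in that tier) and each price-break quantity.
EOQ at £156.00 = 296.0 (feasible in tier 1): TC = 41,160×£156.00 + (41,160/296.0)×33.2 + (296.0/2)×0.20×£156.00 = £6,430,194.19.
EOQ at £133.70 = 319.7 (feasible in tier 2): TC = 41,160×£133.70 + (41,160/319.7)×33.2 + (319.7/2)×0.20×£133.70 = £5,511,640.75.
Lowest total cost is £5,511,640.75 at Q = 319.7.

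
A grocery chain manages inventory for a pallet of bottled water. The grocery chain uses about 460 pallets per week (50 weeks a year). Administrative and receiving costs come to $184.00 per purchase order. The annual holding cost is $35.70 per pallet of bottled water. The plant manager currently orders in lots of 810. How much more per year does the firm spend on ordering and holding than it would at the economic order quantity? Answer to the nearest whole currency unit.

Annual demand D = 460 × 50 = 23,000.
EOQ = √(2DS/H) = √(2 × 23,000 × 184 / 35.7) ≈ 486.92.
Cost at Q* = (D/Q*)S + (Q*/2)H = √(2DSH) ≈ $17,382.89.
Cost at Q = 810: (23,000/810)×184 + (810/2)×35.7 = $5,224.69 + $14,458.50 = $19,683.19.
Excess = $19,683.19 − $17,382.89 = $2,300.30.

Extra cost ≈ $2,300 per year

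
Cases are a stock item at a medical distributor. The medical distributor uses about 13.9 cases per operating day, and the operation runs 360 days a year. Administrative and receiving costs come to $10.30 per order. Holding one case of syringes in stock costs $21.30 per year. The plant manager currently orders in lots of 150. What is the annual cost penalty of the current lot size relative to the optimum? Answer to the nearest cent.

Extra cost ≈ $459.33 per year

Annual demand D = 13.9 × 360 = 5,004.
EOQ = √(2DS/H) = √(2 × 5,004 × 10.3 / 21.3) ≈ 69.57.
Cost at Q* = (D/Q*)S + (Q*/2)H = √(2DSH) ≈ $1,481.77.
Cost at Q = 150: (5,004/150)×10.3 + (150/2)×21.3 = $343.61 + $1,597.50 = $1,941.11.
Excess = $1,941.11 − $1,481.77 = $459.33.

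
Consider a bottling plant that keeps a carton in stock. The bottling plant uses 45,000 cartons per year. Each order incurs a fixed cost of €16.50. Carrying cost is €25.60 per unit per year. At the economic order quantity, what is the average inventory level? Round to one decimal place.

EOQ = √(2DS/H) = √(2 × 45,000 × 16.5 / 25.6) ≈ 240.85.
Average inventory = Q*/2 ≈ 240.85 / 2 = 120.424.

Average inventory ≈ 120.4 cartons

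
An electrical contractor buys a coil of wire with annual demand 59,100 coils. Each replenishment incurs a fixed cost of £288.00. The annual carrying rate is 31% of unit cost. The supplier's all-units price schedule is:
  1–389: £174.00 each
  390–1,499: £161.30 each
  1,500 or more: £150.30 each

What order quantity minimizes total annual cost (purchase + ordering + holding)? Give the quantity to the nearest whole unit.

Holding cost per unit per year at price C is H = 0.31·C.
For each price level, check whether its EOQ is feasible; otherwise the best quantity at that price is the breakpoint.
Tier 1 (£174.00): EOQ = 794.4 exceeds tier's upper bound 389, so this tier is dominated.
EOQ at £161.30 = 825.1 (feasible in tier 2): TC = 59,100×£161.30 + (59,100/825.1)×288 + (825.1/2)×0.31×£161.30 = £9,574,087.51.
EOQ at £150.30 = 854.8 < 1500, so use break Q=1500: TC = 59,100×£150.30 + (59,100/1500.0)×288 + (1500.0/2)×0.31×£150.30 = £8,929,021.95.
Lowest total cost is £8,929,021.95 at Q = 1500.0.

Q* ≈ 1,500 coils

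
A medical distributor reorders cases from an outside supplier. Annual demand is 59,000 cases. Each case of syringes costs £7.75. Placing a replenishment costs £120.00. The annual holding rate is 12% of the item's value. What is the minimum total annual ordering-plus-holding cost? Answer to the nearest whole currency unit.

TC* ≈ £3,629

Holding cost H = 0.12 × £7.75 = £0.9300 per unit per year.
The optimal lot size = √(2DS/H) = √(2 × 59,000 × 120 / 0.93) ≈ 3902.03.
At the optimum the two cost components are equal, so total cost = 2·(Q*/2)H = Q*·H.
Minimum total = √(2DSH) = √(2 × 59,000 × 120 × 0.93) ≈ 3628.884.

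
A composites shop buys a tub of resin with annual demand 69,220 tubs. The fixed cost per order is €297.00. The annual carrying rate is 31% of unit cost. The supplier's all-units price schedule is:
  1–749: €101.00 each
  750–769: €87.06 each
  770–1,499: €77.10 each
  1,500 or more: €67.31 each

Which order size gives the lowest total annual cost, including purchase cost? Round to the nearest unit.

Holding cost per unit per year at price C is H = 0.31·C.
For each price level, check whether its EOQ is feasible; otherwise the best quantity at that price is the breakpoint.
Tier 1 (€101.00): EOQ = 1146.0 exceeds tier's upper bound 749, so this tier is dominated.
Tier 2 (€87.06): EOQ = 1234.3 exceeds tier's upper bound 769, so this tier is dominated.
EOQ at €77.10 = 1311.6 (feasible in tier 3): TC = 69,220×€77.10 + (69,220/1311.6)×297 + (1311.6/2)×0.31×€77.10 = €5,368,210.52.
EOQ at €67.31 = 1403.7 < 1500, so use break Q=1500: TC = 69,220×€67.31 + (69,220/1500.0)×297 + (1500.0/2)×0.31×€67.31 = €4,688,553.33.
Lowest total cost is €4,688,553.33 at Q = 1500.0.

Q* ≈ 1,500 tubs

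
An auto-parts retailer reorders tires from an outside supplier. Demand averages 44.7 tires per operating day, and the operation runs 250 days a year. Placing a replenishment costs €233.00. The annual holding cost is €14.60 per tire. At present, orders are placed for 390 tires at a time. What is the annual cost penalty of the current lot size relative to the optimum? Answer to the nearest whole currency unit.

Extra cost ≈ €804 per year

Annual demand D = 44.7 × 250 = 11,175.
EOQ = √(2DS/H) = √(2 × 11,175 × 233 / 14.6) ≈ 597.23.
Cost at Q* = (D/Q*)S + (Q*/2)H = √(2DSH) ≈ €8,719.53.
Cost at Q = 390: (11,175/390)×233 + (390/2)×14.6 = €6,676.35 + €2,847.00 = €9,523.35.
Excess = €9,523.35 − €8,719.53 = €803.81.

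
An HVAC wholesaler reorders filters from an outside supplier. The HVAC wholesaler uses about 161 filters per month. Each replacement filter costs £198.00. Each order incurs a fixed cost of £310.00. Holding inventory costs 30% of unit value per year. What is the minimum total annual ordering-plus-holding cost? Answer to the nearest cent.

Annual demand D = 161 × 12 = 1,932.
Holding cost H = 0.30 × £198.00 = £59.4000 per unit per year.
EOQ = √(2DS/H) = √(2 × 1,932 × 310 / 59.4) ≈ 142.01.
At Q*, ordering cost (D/Q*)S equals holding cost (Q*/2)H, each = √(DSH/2).
Minimum total = √(2DSH) = √(2 × 1,932 × 310 × 59.4) ≈ 8435.146.

TC* ≈ £8,435.15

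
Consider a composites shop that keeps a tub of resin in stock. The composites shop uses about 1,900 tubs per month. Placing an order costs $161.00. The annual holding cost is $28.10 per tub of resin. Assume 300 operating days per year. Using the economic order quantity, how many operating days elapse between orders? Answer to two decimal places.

Annual demand D = 1,900 × 12 = 22,800.
EOQ = √(2DS/H) = √(2 × 22,800 × 161 / 28.1) ≈ 511.14.
Cycle time = Q*/D × 300 = 511.14 / 22,800 × 300 ≈ 6.726 days.

T ≈ 6.73 days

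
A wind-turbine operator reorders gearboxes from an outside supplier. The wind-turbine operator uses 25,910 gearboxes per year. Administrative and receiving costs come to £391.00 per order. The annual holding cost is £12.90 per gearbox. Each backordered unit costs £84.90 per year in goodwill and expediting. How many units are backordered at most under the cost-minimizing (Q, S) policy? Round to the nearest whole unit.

S* ≈ 177 gearboxes

With planned backorders, Q* = √(2DS/H) · √((H+B)/B).
√(2DS/H) = √(2 × 25,910 × 391 / 12.9) = 1253.263.
√((H+B)/B) = √((12.9+84.9)/84.9) = 1.0733.
Q* ≈ 1345.110.
S* = Q* · H/(H+B) = 1345.110 × 12.9/97.8 ≈ 177.422.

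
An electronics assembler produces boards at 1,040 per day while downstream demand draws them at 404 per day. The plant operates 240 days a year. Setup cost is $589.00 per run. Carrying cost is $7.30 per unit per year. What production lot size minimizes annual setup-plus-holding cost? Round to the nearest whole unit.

Annual demand D = 404 × 240 = 96,960.
Production build-up factor (1 − d/p) = 1 − 404/1,040 = 0.6115.
Q* = √(2DS / (H(1 − d/p))) = √(2 × 96,960 × 589 / (7.3 × 0.6115)).
= √(114,218,880 / 4.4642) ≈ 5058.196.

Q* ≈ 5,058 boards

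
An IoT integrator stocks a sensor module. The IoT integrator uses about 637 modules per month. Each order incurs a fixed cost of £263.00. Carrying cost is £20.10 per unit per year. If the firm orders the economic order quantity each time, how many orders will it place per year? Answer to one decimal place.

Annual demand D = 637 × 12 = 7,644.
EOQ = √(2DS/H) = √(2 × 7,644 × 263 / 20.1) ≈ 447.25.
Orders per year = D / Q* = 7,644 / 447.25 ≈ 17.091.

N ≈ 17.1 orders per year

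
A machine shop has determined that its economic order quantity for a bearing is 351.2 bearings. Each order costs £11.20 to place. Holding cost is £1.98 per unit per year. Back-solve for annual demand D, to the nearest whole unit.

D ≈ 10,903 bearings per year

Invert the EOQ relation Q*² = 2DS/H.
From Q* = √(2DS/H): D = Q*²H / (2S) = 351.2² × 1.98 / (2 × 11.2) = 10902.502.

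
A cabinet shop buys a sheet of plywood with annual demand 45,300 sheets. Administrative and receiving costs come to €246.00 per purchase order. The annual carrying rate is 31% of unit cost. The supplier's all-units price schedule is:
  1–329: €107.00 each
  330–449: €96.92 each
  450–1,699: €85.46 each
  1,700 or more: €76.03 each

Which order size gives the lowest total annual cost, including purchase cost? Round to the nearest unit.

Holding cost per unit per year at price C is H = 0.31·C.
Evaluate total cost at each tier's feasible EOQ or, if the EOQ is below the tier, at the tier's minimum quantity.
Tier 1 (€107.00): EOQ = 819.7 exceeds tier's upper bound 329, so this tier is dominated.
Tier 2 (€96.92): EOQ = 861.3 exceeds tier's upper bound 449, so this tier is dominated.
EOQ at €85.46 = 917.2 (feasible in tier 3): TC = 45,300×€85.46 + (45,300/917.2)×246 + (917.2/2)×0.31×€85.46 = €3,895,637.31.
EOQ at €76.03 = 972.4 < 1700, so use break Q=1700: TC = 45,300×€76.03 + (45,300/1700.0)×246 + (1700.0/2)×0.31×€76.03 = €3,470,748.08.
Lowest total cost is €3,470,748.08 at Q = 1700.0.

Q* ≈ 1,700 sheets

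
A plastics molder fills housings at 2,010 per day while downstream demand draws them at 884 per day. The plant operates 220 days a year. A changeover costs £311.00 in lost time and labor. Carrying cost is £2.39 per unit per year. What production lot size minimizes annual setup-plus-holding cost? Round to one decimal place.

Q* ≈ 9,505.2 housings

Annual demand D = 884 × 220 = 194,480.
Production build-up factor (1 − d/p) = 1 − 884/2,010 = 0.5602.
Q* = √(2DS / (H(1 − d/p))) = √(2 × 194,480 × 311 / (2.39 × 0.5602)).
= √(120,966,560 / 1.3389) ≈ 9505.228.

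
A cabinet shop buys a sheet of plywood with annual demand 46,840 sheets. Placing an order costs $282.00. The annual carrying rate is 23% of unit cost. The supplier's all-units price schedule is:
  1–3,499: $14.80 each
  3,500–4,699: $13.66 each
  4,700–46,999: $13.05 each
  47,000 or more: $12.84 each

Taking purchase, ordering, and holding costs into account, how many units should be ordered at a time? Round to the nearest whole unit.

Holding cost per unit per year at price C is H = 0.23·C.
Evaluate total cost at each tier's feasible EOQ or, if the EOQ is below the tier, at the tier's minimum quantity.
EOQ at $14.80 = 2785.8 (feasible in tier 1): TC = 46,840×$14.80 + (46,840/2785.8)×282 + (2785.8/2)×0.23×$14.80 = $702,714.93.
EOQ at $13.66 = 2899.7 < 3500, so use break Q=3500: TC = 46,840×$13.66 + (46,840/3500.0)×282 + (3500.0/2)×0.23×$13.66 = $649,106.52.
EOQ at $13.05 = 2966.7 < 4700, so use break Q=4700: TC = 46,840×$13.05 + (46,840/4700.0)×282 + (4700.0/2)×0.23×$13.05 = $621,125.93.
EOQ at $12.84 = 2990.9 < 47000, so use break Q=47000: TC = 46,840×$12.84 + (46,840/47000.0)×282 + (47000.0/2)×0.23×$12.84 = $671,106.84.
Lowest total cost is $621,125.93 at Q = 4700.0.

Q* ≈ 4,700 sheets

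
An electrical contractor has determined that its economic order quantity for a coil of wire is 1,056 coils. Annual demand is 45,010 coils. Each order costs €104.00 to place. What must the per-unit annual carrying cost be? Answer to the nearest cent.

H ≈ €8.40

Squaring Q* = √(2DS/H) gives Q*² = 2DS/H.
From Q* = √(2DS/H): H = 2DS / Q*² = 2 × 45,010 × 104 / 1,056² = 8.3955.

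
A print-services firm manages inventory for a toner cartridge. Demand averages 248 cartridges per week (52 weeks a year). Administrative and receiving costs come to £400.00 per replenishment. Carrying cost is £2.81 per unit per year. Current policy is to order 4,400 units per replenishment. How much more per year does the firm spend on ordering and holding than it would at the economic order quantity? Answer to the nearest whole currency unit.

Annual demand D = 248 × 52 = 12,896.
EOQ = √(2DS/H) = √(2 × 12,896 × 400 / 2.81) ≈ 1916.11.
Cost at Q* = (D/Q*)S + (Q*/2)H = √(2DSH) ≈ £5,384.26.
Cost at Q = 4,400: (12,896/4,400)×400 + (4,400/2)×2.81 = £1,172.36 + £6,182.00 = £7,354.36.
Excess = £7,354.36 − £5,384.26 = £1,970.11.

Extra cost ≈ £1,970 per year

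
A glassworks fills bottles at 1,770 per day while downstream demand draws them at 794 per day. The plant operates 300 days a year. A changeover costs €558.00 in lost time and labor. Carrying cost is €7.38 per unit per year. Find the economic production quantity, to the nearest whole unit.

Q* ≈ 8,082 bottles

Annual demand D = 794 × 300 = 238,200.
Production build-up factor (1 − d/p) = 1 − 794/1,770 = 0.5514.
Q* = √(2DS / (H(1 − d/p))) = √(2 × 238,200 × 558 / (7.38 × 0.5514)).
= √(265,831,200 / 4.0694) ≈ 8082.329.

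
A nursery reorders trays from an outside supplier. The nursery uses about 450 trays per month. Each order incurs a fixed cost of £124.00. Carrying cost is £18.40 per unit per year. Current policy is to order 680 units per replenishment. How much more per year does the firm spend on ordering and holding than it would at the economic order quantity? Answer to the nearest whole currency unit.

Annual demand D = 450 × 12 = 5,400.
EOQ = √(2DS/H) = √(2 × 5,400 × 124 / 18.4) ≈ 269.78.
Cost at Q* = (D/Q*)S + (Q*/2)H = √(2DSH) ≈ £4,964.00.
Cost at Q = 680: (5,400/680)×124 + (680/2)×18.4 = £984.71 + £6,256.00 = £7,240.71.
Excess = £7,240.71 − £4,964.00 = £2,276.71.

Extra cost ≈ £2,277 per year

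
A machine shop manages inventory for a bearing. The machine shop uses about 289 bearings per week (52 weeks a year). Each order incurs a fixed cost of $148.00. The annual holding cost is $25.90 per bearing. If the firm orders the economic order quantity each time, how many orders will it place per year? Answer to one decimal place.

Annual demand D = 289 × 52 = 15,028.
Q* = √(2DS/H) = √(2 × 15,028 × 148 / 25.9) ≈ 414.43.
Orders per year = D / Q* = 15,028 / 414.43 ≈ 36.262.

N ≈ 36.3 orders per year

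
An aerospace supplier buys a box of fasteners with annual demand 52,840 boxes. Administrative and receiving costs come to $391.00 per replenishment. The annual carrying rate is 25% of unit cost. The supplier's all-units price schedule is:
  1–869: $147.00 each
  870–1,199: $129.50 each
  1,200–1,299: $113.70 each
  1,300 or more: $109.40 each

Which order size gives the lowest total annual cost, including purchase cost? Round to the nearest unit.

Holding cost per unit per year at price C is H = 0.25·C.
For each price level, check whether its EOQ is feasible; otherwise the best quantity at that price is the breakpoint.
Tier 1 ($147.00): EOQ = 1060.4 exceeds tier's upper bound 869, so this tier is dominated.
EOQ at $129.50 = 1129.7 (feasible in tier 2): TC = 52,840×$129.50 + (52,840/1129.7)×391 + (1129.7/2)×0.25×$129.50 = $6,879,355.45.
EOQ at $113.70 = 1205.7 (feasible in tier 3): TC = 52,840×$113.70 + (52,840/1205.7)×391 + (1205.7/2)×0.25×$113.70 = $6,042,179.65.
EOQ at $109.40 = 1229.2 < 1300, so use break Q=1300: TC = 52,840×$109.40 + (52,840/1300.0)×391 + (1300.0/2)×0.25×$109.40 = $5,814,366.15.
Lowest total cost is $5,814,366.15 at Q = 1300.0.

Q* ≈ 1,300 boxes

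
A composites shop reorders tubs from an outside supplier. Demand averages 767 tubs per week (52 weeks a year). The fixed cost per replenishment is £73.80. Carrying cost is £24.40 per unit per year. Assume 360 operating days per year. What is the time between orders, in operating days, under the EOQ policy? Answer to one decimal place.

T ≈ 4.4 days

Annual demand D = 767 × 52 = 39,884.
EOQ = √(2DS/H) = √(2 × 39,884 × 73.8 / 24.4) ≈ 491.19.
Cycle time = Q*/D × 360 = 491.19 / 39,884 × 360 ≈ 4.434 days.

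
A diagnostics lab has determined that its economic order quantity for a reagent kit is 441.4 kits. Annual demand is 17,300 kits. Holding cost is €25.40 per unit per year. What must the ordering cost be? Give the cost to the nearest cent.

The basic EOQ model gives Q* = √(2DS/H); rearrange for the unknown.
From Q* = √(2DS/H): S = Q*²H / (2D) = 441.4² × 25.4 / (2 × 17,300) = 143.0284.

S ≈ €143.03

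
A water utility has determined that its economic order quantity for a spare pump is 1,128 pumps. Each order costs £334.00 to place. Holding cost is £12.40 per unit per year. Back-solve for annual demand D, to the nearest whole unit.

D ≈ 23,619 pumps per year

Squaring Q* = √(2DS/H) gives Q*² = 2DS/H.
From Q* = √(2DS/H): D = Q*²H / (2S) = 1,128² × 12.4 / (2 × 334) = 23619.104.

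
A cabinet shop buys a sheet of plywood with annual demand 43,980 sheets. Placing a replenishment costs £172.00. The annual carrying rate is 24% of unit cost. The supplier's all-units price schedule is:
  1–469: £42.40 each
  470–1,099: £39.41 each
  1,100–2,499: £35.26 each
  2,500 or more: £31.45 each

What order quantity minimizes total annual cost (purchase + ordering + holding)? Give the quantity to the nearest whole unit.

Holding cost per unit per year at price C is H = 0.24·C.
Candidates are each tier's EOQ (if it falls in that tier) and each price-break quantity.
Tier 1 (£42.40): EOQ = 1219.3 exceeds tier's upper bound 469, so this tier is dominated.
Tier 2 (£39.41): EOQ = 1264.7 exceeds tier's upper bound 1099, so this tier is dominated.
EOQ at £35.26 = 1337.1 (feasible in tier 3): TC = 43,980×£35.26 + (43,980/1337.1)×172 + (1337.1/2)×0.24×£35.26 = £1,562,049.78.
EOQ at £31.45 = 1415.8 < 2500, so use break Q=2500: TC = 43,980×£31.45 + (43,980/2500.0)×172 + (2500.0/2)×0.24×£31.45 = £1,395,631.82.
Lowest total cost is £1,395,631.82 at Q = 2500.0.

Q* ≈ 2,500 sheets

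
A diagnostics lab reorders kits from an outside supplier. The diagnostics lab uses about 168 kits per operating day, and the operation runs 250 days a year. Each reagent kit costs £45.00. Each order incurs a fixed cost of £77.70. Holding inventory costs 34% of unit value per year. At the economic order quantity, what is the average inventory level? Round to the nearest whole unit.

Annual demand D = 168 × 250 = 42,000.
Holding cost H = 0.34 × £45.00 = £15.3000 per unit per year.
The optimal lot size = √(2DS/H) = √(2 × 42,000 × 77.7 / 15.3) ≈ 653.14.
Average inventory = Q*/2 ≈ 653.14 / 2 = 326.569.

Average inventory ≈ 327 kits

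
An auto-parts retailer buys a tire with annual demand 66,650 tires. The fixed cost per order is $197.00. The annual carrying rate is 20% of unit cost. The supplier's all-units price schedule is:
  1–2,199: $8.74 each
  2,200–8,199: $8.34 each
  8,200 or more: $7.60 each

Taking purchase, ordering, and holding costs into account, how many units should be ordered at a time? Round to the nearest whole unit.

Holding cost per unit per year at price C is H = 0.20·C.
Evaluate total cost at each tier's feasible EOQ or, if the EOQ is below the tier, at the tier's minimum quantity.
Tier 1 ($8.74): EOQ = 3875.9 exceeds tier's upper bound 2199, so this tier is dominated.
EOQ at $8.34 = 3967.8 (feasible in tier 2): TC = 66,650×$8.34 + (66,650/3967.8)×197 + (3967.8/2)×0.20×$8.34 = $562,479.30.
EOQ at $7.60 = 4156.5 < 8200, so use break Q=8200: TC = 66,650×$7.60 + (66,650/8200.0)×197 + (8200.0/2)×0.20×$7.60 = $514,373.23.
Lowest total cost is $514,373.23 at Q = 8200.0.

Q* ≈ 8,200 tires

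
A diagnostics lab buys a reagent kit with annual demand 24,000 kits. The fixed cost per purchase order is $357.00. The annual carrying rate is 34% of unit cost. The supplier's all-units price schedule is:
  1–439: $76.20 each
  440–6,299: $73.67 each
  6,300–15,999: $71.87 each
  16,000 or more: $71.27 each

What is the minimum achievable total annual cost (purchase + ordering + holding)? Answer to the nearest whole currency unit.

Holding cost per unit per year at price C is H = 0.34·C.
Candidates are each tier's EOQ (if it falls in that tier) and each price-break quantity.
Tier 1 ($76.20): EOQ = 813.3 exceeds tier's upper bound 439, so this tier is dominated.
EOQ at $73.67 = 827.1 (feasible in tier 2): TC = 24,000×$73.67 + (24,000/827.1)×357 + (827.1/2)×0.34×$73.67 = $1,788,797.60.
EOQ at $71.87 = 837.4 < 6300, so use break Q=6300: TC = 24,000×$71.87 + (24,000/6300.0)×357 + (6300.0/2)×0.34×$71.87 = $1,803,212.77.
EOQ at $71.27 = 840.9 < 16000, so use break Q=16000: TC = 24,000×$71.27 + (24,000/16000.0)×357 + (16000.0/2)×0.34×$71.27 = $1,904,869.90.
Lowest total cost among the candidates is at Q = 827.1.

TC* ≈ $1,788,798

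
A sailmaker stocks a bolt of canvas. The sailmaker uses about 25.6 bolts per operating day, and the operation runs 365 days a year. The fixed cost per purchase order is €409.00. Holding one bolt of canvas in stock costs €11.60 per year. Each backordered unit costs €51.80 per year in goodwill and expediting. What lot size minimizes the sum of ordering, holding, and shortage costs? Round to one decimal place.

Q* ≈ 898.0 bolts

Annual demand D = 25.6 × 365 = 9,344.
With planned backorders, Q* = √(2DS/H) · √((H+B)/B).
√(2DS/H) = √(2 × 9,344 × 409 / 11.6) = 811.735.
√((H+B)/B) = √((11.6+51.8)/51.8) = 1.1063.
Q* ≈ 898.036.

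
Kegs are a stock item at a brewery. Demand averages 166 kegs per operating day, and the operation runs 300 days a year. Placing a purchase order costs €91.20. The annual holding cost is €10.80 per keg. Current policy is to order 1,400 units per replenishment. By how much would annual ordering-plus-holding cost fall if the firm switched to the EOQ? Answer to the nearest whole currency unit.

Annual demand D = 166 × 300 = 49,800.
EOQ = √(2DS/H) = √(2 × 49,800 × 91.2 / 10.8) ≈ 917.10.
Cost at Q* = (D/Q*)S + (Q*/2)H = √(2DSH) ≈ €9,904.65.
Cost at Q = 1,400: (49,800/1,400)×91.2 + (1,400/2)×10.8 = €3,244.11 + €7,560.00 = €10,804.11.
Excess = €10,804.11 − €9,904.65 = €899.47.

Extra cost ≈ €899 per year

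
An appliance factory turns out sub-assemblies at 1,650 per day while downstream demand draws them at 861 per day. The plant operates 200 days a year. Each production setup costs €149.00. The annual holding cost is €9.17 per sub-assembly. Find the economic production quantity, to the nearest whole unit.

Annual demand D = 861 × 200 = 172,200.
Production build-up factor (1 − d/p) = 1 − 861/1,650 = 0.4782.
Q* = √(2DS / (H(1 − d/p))) = √(2 × 172,200 × 149 / (9.17 × 0.4782)).
= √(51,315,600 / 4.3849) ≈ 3420.925.

Q* ≈ 3,421 sub-assemblies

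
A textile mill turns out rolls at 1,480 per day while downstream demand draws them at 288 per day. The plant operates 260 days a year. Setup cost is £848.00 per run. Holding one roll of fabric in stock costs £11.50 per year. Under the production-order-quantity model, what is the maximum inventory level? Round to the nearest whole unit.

Annual demand D = 288 × 260 = 74,880.
Production build-up factor (1 − d/p) = 1 − 288/1,480 = 0.8054.
Q* = √(2DS / (H(1 − d/p))) = √(2 × 74,880 × 848 / (11.5 × 0.8054)).
= √(126,996,480 / 9.2622) ≈ 3702.880.
Maximum inventory = Q*(1 − d/p) = 3702.880 × 0.8054 ≈ 2982.320.

I_max ≈ 2,982 rolls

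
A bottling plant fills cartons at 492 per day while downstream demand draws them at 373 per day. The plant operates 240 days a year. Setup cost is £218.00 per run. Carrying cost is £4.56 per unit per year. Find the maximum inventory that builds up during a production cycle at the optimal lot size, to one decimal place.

I_max ≈ 1,438.8 cartons

Annual demand D = 373 × 240 = 89,520.
Production build-up factor (1 − d/p) = 1 − 373/492 = 0.2419.
Q* = √(2DS / (H(1 − d/p))) = √(2 × 89,520 × 218 / (4.56 × 0.2419)).
= √(39,030,720 / 1.1029) ≈ 5948.808.
Maximum inventory = Q*(1 − d/p) = 5948.808 × 0.2419 ≈ 1438.838.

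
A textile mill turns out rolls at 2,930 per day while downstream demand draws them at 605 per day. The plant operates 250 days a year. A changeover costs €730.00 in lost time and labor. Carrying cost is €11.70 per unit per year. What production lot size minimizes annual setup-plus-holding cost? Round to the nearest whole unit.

Annual demand D = 605 × 250 = 151,250.
Production build-up factor (1 − d/p) = 1 − 605/2,930 = 0.7935.
Q* = √(2DS / (H(1 − d/p))) = √(2 × 151,250 × 730 / (11.7 × 0.7935)).
= √(220,825,000 / 9.2841) ≈ 4877.009.

Q* ≈ 4,877 rolls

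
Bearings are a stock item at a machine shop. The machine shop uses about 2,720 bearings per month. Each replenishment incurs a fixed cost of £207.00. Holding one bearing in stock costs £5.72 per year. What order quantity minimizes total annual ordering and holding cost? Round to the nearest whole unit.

Annual demand D = 2,720 × 12 = 32,640.
EOQ = √(2DS / H) = √(2 × 32,640 × 207 / 5.72).
= √(13,512,960 / 5.72) = √2,362,405.5944 ≈ 1537.012.

Q* ≈ 1,537 bearings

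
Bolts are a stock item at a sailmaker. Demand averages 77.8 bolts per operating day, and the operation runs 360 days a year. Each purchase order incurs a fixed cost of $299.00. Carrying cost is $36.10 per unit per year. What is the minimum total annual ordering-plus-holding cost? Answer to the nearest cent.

Annual demand D = 77.8 × 360 = 28,008.
Q* = √(2DS/H) = √(2 × 28,008 × 299 / 36.1) ≈ 681.14.
At Q*, ordering cost (D/Q*)S equals holding cost (Q*/2)H, each = √(DSH/2).
Minimum total = √(2DSH) = √(2 × 28,008 × 299 × 36.1) ≈ 24589.248.

TC* ≈ $24,589.25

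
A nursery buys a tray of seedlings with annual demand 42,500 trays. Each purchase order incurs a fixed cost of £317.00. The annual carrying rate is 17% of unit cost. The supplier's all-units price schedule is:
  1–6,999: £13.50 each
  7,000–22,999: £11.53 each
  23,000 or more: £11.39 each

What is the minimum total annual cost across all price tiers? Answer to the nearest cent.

TC* ≈ £498,809.99

Holding cost per unit per year at price C is H = 0.17·C.
For each price level, check whether its EOQ is feasible; otherwise the best quantity at that price is the breakpoint.
EOQ at £13.50 = 3426.5 (feasible in tier 1): TC = 42,500×£13.50 + (42,500/3426.5)×317 + (3426.5/2)×0.17×£13.50 = £581,613.76.
EOQ at £11.53 = 3707.7 < 7000, so use break Q=7000: TC = 42,500×£11.53 + (42,500/7000.0)×317 + (7000.0/2)×0.17×£11.53 = £498,809.99.
EOQ at £11.39 = 3730.4 < 23000, so use break Q=23000: TC = 42,500×£11.39 + (42,500/23000.0)×317 + (23000.0/2)×0.17×£11.39 = £506,928.21.
Lowest total cost among the candidates is at Q = 7000.0.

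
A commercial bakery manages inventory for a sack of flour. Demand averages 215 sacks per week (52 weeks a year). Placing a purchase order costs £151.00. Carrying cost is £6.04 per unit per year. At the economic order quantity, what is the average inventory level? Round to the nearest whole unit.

Average inventory ≈ 374 sacks

Annual demand D = 215 × 52 = 11,180.
The optimal lot size = √(2DS/H) = √(2 × 11,180 × 151 / 6.04) ≈ 747.66.
Average inventory = Q*/2 ≈ 747.66 / 2 = 373.832.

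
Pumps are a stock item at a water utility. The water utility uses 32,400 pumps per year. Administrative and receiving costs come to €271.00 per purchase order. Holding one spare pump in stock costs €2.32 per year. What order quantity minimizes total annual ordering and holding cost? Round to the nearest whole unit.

Q* ≈ 2,751 pumps

EOQ = √(2DS / H) = √(2 × 32,400 × 271 / 2.32).
= √(17,560,800 / 2.32) = √7,569,310.3448 ≈ 2751.238.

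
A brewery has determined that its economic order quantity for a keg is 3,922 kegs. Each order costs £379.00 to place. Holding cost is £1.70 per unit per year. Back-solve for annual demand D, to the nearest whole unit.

Squaring Q* = √(2DS/H) gives Q*² = 2DS/H.
From Q* = √(2DS/H): D = Q*²H / (2S) = 3,922² × 1.7 / (2 × 379) = 34498.078.

D ≈ 34,498 kegs per year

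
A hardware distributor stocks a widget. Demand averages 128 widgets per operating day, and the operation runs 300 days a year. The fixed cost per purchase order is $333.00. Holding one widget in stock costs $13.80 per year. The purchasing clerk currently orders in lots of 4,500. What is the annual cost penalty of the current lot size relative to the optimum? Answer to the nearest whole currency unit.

Extra cost ≈ $15,105 per year

Annual demand D = 128 × 300 = 38,400.
EOQ = √(2DS/H) = √(2 × 38,400 × 333 / 13.8) ≈ 1361.33.
Cost at Q* = (D/Q*)S + (Q*/2)H = √(2DSH) ≈ $18,786.34.
Cost at Q = 4,500: (38,400/4,500)×333 + (4,500/2)×13.8 = $2,841.60 + $31,050.00 = $33,891.60.
Excess = $33,891.60 − $18,786.34 = $15,105.26.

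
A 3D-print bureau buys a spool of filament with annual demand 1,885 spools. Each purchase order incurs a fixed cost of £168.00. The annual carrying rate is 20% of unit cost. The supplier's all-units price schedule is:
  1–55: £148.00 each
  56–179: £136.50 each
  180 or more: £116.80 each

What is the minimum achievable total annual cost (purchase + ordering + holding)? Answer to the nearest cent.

TC* ≈ £224,029.73

Holding cost per unit per year at price C is H = 0.20·C.
Evaluate total cost at each tier's feasible EOQ or, if the EOQ is below the tier, at the tier's minimum quantity.
Tier 1 (£148.00): EOQ = 146.3 exceeds tier's upper bound 55, so this tier is dominated.
EOQ at £136.50 = 152.3 (feasible in tier 2): TC = 1,885×£136.50 + (1,885/152.3)×168 + (152.3/2)×0.20×£136.50 = £261,460.71.
EOQ at £116.80 = 164.7 < 180, so use break Q=180: TC = 1,885×£116.80 + (1,885/180.0)×168 + (180.0/2)×0.20×£116.80 = £224,029.73.
Lowest total cost among the candidates is at Q = 180.0.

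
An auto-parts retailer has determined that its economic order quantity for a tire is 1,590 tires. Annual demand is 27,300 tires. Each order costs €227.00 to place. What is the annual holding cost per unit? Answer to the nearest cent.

H ≈ €4.90

The basic EOQ model gives Q* = √(2DS/H); rearrange for the unknown.
From Q* = √(2DS/H): H = 2DS / Q*² = 2 × 27,300 × 227 / 1,590² = 4.9026.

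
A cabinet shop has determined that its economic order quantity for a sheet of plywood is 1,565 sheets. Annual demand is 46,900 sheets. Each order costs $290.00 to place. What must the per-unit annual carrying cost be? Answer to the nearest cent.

Invert the EOQ relation Q*² = 2DS/H.
From Q* = √(2DS/H): H = 2DS / Q*² = 2 × 46,900 × 290 / 1,565² = 11.1064.

H ≈ $11.11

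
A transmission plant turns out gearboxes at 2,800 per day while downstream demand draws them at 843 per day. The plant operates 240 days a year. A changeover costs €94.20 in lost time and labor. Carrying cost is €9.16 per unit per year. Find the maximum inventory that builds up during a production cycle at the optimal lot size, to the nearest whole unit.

Annual demand D = 843 × 240 = 202,320.
Production build-up factor (1 − d/p) = 1 − 843/2,800 = 0.6989.
Q* = √(2DS / (H(1 − d/p))) = √(2 × 202,320 × 94.2 / (9.16 × 0.6989)).
= √(38,117,088 / 6.4022) ≈ 2440.033.
Maximum inventory = Q*(1 − d/p) = 2440.033 × 0.6989 ≈ 1705.409.

I_max ≈ 1,705 gearboxes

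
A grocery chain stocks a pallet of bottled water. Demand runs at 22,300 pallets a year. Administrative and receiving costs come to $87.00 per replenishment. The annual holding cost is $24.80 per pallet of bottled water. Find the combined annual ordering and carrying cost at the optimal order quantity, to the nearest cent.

TC* ≈ $9,809.64

Q* = √(2DS/H) = √(2 × 22,300 × 87 / 24.8) ≈ 395.55.
At the optimum the two cost components are equal, so total cost = 2·(Q*/2)H = Q*·H.
Minimum total = √(2DSH) = √(2 × 22,300 × 87 × 24.8) ≈ 9809.636.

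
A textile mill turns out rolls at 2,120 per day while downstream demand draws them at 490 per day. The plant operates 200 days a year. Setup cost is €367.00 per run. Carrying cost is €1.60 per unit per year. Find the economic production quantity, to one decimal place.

Annual demand D = 490 × 200 = 98,000.
Production build-up factor (1 − d/p) = 1 − 490/2,120 = 0.7689.
Q* = √(2DS / (H(1 − d/p))) = √(2 × 98,000 × 367 / (1.6 × 0.7689)).
= √(71,932,000 / 1.2302) ≈ 7646.720.

Q* ≈ 7,646.7 rolls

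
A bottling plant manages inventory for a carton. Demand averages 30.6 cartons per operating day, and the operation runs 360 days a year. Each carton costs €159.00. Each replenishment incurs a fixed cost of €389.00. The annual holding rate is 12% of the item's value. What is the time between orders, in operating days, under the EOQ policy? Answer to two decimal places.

T ≈ 21.90 days

Annual demand D = 30.6 × 360 = 11,016.
Holding cost H = 0.12 × €159.00 = €19.0800 per unit per year.
Q* = √(2DS/H) = √(2 × 11,016 × 389 / 19.08) ≈ 670.21.
Cycle time = Q*/D × 360 = 670.21 / 11,016 × 360 ≈ 21.902 days.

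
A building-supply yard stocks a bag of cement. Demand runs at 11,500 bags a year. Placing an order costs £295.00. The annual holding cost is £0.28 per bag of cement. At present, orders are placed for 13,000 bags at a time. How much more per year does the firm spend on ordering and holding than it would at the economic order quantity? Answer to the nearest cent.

EOQ = √(2DS/H) = √(2 × 11,500 × 295 / 0.28) ≈ 4922.62.
Cost at Q* = (D/Q*)S + (Q*/2)H = √(2DSH) ≈ £1,378.33.
Cost at Q = 13,000: (11,500/13,000)×295 + (13,000/2)×0.28 = £260.96 + £1,820.00 = £2,080.96.
Excess = £2,080.96 − £1,378.33 = £702.63.

Extra cost ≈ £702.63 per year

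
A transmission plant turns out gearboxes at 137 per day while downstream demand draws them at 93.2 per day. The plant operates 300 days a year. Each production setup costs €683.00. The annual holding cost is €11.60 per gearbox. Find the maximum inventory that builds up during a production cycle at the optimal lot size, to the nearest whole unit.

I_max ≈ 1,026 gearboxes

Annual demand D = 93.2 × 300 = 27,960.
Production build-up factor (1 − d/p) = 1 − 93.2/137 = 0.3197.
Q* = √(2DS / (H(1 − d/p))) = √(2 × 27,960 × 683 / (11.6 × 0.3197)).
= √(38,193,360 / 3.7086) ≈ 3209.136.
Maximum inventory = Q*(1 − d/p) = 3209.136 × 0.3197 ≈ 1025.987.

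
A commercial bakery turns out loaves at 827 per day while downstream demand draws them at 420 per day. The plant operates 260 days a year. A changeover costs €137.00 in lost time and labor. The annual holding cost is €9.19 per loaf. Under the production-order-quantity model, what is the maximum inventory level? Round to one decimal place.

I_max ≈ 1,265.8 loaves

Annual demand D = 420 × 260 = 109,200.
Production build-up factor (1 − d/p) = 1 − 420/827 = 0.4921.
Q* = √(2DS / (H(1 − d/p))) = √(2 × 109,200 × 137 / (9.19 × 0.4921)).
= √(29,920,800 / 4.5228) ≈ 2572.080.
Maximum inventory = Q*(1 − d/p) = 2572.080 × 0.4921 ≈ 1265.824.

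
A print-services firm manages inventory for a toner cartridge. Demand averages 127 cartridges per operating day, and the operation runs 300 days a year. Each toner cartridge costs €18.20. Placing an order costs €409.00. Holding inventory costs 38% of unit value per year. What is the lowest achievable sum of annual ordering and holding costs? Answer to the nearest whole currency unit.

Annual demand D = 127 × 300 = 38,100.
Holding cost H = 0.38 × €18.20 = €6.9160 per unit per year.
EOQ = √(2DS/H) = √(2 × 38,100 × 409 / 6.916) ≈ 2122.81.
At Q*, ordering cost (D/Q*)S equals holding cost (Q*/2)H, each = √(DSH/2).
Minimum total = √(2DSH) = √(2 × 38,100 × 409 × 6.916) ≈ 14681.372.

TC* ≈ €14,681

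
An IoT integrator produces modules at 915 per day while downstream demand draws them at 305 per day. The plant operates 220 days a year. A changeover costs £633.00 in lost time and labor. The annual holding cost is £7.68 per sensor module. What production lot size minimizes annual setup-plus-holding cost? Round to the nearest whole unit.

Q* ≈ 4,073 modules

Annual demand D = 305 × 220 = 67,100.
Production build-up factor (1 − d/p) = 1 − 305/915 = 0.6667.
Q* = √(2DS / (H(1 − d/p))) = √(2 × 67,100 × 633 / (7.68 × 0.6667)).
= √(84,948,600 / 5.12) ≈ 4073.269.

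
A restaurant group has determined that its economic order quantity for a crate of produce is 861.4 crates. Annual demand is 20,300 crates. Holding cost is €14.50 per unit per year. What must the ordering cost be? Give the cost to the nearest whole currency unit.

S ≈ €265

The basic EOQ model gives Q* = √(2DS/H); rearrange for the unknown.
From Q* = √(2DS/H): S = Q*²H / (2D) = 861.4² × 14.5 / (2 × 20,300) = 265.0036.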